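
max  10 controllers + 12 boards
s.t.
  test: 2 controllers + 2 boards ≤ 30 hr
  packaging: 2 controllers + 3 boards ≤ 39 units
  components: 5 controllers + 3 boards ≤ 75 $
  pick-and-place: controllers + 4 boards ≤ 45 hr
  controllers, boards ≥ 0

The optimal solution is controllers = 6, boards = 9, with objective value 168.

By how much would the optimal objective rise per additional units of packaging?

2

Check each constraint at x*: test 30/30 (tight); packaging 39/39 (tight); components 57/75 (slack 18); pick-and-place 42/45 (slack 3).
Slack constraints have shadow price 0 (complementary slackness).
From A_Bᵀ y = c: 2·y_test + 2·y_packaging = 10; 2·y_test + 3·y_packaging = 12.
This yields shadow prices y_test = 3, y_packaging = 2.
Shadow price of packaging = 2.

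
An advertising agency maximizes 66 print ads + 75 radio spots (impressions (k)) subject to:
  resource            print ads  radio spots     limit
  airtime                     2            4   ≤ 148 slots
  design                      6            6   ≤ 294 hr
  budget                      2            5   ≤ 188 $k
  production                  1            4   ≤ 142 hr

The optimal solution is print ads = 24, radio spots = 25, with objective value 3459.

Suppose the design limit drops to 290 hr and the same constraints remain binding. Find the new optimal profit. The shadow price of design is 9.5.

Δb = -4, so new z* = 3459 + (9.5)·(-4) = 3459 − 38 = 3421.

3421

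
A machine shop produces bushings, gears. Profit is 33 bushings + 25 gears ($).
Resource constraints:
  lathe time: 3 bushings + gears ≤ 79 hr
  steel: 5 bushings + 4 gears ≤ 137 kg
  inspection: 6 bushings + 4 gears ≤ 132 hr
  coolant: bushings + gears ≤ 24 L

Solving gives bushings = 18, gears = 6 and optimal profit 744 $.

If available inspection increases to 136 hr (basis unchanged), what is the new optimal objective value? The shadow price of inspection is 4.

Δb = 4, so new z* = 744 + (4)·(4) = 744 + 16 = 760.

760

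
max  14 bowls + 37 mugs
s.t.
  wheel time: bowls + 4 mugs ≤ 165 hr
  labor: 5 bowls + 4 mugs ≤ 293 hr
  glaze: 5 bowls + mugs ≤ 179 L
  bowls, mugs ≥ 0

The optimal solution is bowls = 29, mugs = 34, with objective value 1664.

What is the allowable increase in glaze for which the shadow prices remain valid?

Binding constraints: wheel time, glaze. The basis is B = [[1,4],[5,1]] with det -19.
Per unit increase in glaze, x* moves by d = (0.2105, -0.0526).
The basis stays optimal until labor becomes binding; allowable increase = 14.25 L.

14.25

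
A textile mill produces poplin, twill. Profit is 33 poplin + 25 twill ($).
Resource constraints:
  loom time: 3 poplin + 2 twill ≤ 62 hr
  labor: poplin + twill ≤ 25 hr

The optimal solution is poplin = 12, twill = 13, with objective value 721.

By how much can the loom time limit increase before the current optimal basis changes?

13

Binding constraints: loom time, labor. The basis is B = [[3,2],[1,1]] with det 1.
Per unit increase in loom time, x* moves by d = (1, -1).
The basis stays optimal until twill reaches 0; allowable increase = 13 hr.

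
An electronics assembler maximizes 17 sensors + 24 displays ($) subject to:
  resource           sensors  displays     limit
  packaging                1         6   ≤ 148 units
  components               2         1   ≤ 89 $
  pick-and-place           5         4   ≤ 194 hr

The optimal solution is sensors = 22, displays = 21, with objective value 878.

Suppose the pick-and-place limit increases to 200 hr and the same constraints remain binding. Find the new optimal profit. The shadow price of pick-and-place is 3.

Δb = 6, so new z* = 878 + (3)·(6) = 878 + 18 = 896.

896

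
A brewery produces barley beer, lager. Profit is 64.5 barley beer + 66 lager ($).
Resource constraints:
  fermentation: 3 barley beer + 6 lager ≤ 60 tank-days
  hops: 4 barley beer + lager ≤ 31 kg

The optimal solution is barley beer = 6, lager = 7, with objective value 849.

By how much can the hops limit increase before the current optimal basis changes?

Binding constraints: fermentation, hops. The basis is B = [[3,6],[4,1]] with det -21.
Per unit increase in hops, x* moves by d = (0.2857, -0.1429).
The basis stays optimal until lager reaches 0; allowable increase = 49 kg.

49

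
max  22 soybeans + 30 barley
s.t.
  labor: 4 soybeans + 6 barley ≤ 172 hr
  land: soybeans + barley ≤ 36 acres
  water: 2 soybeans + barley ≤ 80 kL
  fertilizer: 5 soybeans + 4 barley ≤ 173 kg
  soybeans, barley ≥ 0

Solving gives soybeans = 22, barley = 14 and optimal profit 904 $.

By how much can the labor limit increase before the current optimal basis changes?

44

Binding constraints: labor, land. The basis is B = [[4,6],[1,1]] with det -2.
Per unit increase in labor, x* moves by d = (-0.5, 0.5).
The basis stays optimal until soybeans reaches 0; allowable increase = 44 hr.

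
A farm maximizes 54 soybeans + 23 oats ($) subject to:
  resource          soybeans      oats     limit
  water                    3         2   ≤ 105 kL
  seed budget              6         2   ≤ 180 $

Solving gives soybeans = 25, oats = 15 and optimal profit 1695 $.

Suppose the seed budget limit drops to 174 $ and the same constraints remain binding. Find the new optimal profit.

1656

Check each constraint at x*: water 105/105 (tight); seed budget 180/180 (tight).
From A_Bᵀ y = c: 3·y_water + 6·y_seed budget = 54; 2·y_water + 2·y_seed budget = 23.
Solving: y_water = 5, y_seed budget = 6.5.
Δz = y_seed budget·Δb = 6.5 × (-6) = -39, so new z* = 1695 − 39 = 1656.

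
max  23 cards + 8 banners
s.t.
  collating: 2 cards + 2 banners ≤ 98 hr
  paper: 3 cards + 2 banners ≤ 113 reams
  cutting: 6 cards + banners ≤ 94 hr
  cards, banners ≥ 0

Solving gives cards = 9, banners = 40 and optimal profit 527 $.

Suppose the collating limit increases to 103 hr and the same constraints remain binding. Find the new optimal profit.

539.5

At the optimum: collating uses 98 of 98 (binding); paper uses 107 of 113 (slack = 6); cutting uses 94 of 94 (binding).
Slack constraints have shadow price 0 (complementary slackness).
The binding rows give the dual system: 2·y_collating + 6·y_cutting = 23 and 2·y_collating + 1·y_cutting = 8.
→ y_collating = 2.5 and y_cutting = 3.
Δz = y_collating·Δb = 2.5 × (5) = 12.5, so new z* = 527 + 12.5 = 539.5.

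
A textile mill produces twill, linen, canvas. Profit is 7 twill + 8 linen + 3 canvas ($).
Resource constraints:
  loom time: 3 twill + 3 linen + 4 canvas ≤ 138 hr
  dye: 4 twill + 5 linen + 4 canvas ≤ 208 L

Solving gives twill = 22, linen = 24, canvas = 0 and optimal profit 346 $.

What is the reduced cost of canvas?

-5

Check each constraint at x*: loom time 138/138 (tight); dye 208/208 (tight).
Dual feasibility on the basic columns requires 3·y_loom time + 4·y_dye = 7, 3·y_loom time + 5·y_dye = 8.
→ y_loom time = 1 and y_dye = 1.
Reduced cost of canvas: c₃ − yᵀa₃ = 3 − (1·4 + 1·4) = 3 − 8 = -5.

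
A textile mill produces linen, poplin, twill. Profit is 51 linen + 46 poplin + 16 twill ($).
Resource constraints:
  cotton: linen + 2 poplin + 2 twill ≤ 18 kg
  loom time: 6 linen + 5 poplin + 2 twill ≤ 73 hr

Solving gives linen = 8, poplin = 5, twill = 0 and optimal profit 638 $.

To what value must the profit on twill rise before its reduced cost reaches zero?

22

At the optimum: cotton uses 18 of 18 (binding); loom time uses 73 of 73 (binding).
Dual feasibility on the basic columns requires 1·y_cotton + 6·y_loom time = 51, 2·y_cotton + 5·y_loom time = 46.
Solving: y_cotton = 3, y_loom time = 8.
twill enters the basis when its profit ≥ yᵀa₃ = 3·2 + 8·2 = 22.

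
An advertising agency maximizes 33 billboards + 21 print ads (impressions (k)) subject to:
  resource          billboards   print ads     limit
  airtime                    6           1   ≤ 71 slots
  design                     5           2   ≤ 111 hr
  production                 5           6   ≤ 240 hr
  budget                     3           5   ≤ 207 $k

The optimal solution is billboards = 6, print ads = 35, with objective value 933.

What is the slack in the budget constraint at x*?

14

budget used = 3·6 + 5·35 = 193; slack = 207 − 193 = 14.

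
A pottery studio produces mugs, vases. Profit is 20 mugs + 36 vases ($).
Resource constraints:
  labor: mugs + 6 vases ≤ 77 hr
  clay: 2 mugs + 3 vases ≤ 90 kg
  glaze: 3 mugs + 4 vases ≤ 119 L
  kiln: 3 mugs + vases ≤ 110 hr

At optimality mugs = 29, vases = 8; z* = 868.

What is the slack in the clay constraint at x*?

clay used = 2·29 + 3·8 = 82; slack = 90 − 82 = 8.

8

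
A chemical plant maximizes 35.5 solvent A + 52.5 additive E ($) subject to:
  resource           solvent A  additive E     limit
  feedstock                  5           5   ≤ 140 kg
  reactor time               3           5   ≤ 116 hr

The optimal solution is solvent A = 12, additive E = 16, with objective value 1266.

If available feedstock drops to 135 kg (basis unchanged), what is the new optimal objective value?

At the optimum: feedstock uses 140 of 140 (binding); reactor time uses 116 of 116 (binding).
From A_Bᵀ y = c: 5·y_feedstock + 3·y_reactor time = 35.5; 5·y_feedstock + 5·y_reactor time = 52.5.
Solving: y_feedstock = 2, y_reactor time = 8.5.
Δz = y_feedstock·Δb = 2 × (-5) = -10, so new z* = 1266 − 10 = 1256.

1256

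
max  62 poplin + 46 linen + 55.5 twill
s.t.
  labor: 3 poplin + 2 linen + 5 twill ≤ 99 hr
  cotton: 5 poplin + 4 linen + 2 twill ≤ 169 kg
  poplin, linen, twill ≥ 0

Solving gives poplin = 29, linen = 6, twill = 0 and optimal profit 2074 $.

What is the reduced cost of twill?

-3.5

At the optimum: labor uses 99 of 99 (binding); cotton uses 169 of 169 (binding).
From A_Bᵀ y = c: 3·y_labor + 5·y_cotton = 62; 2·y_labor + 4·y_cotton = 46.
This yields shadow prices y_labor = 9, y_cotton = 7.
Reduced cost of twill: c₃ − yᵀa₃ = 55.5 − (9·5 + 7·2) = 55.5 − 59 = -3.5.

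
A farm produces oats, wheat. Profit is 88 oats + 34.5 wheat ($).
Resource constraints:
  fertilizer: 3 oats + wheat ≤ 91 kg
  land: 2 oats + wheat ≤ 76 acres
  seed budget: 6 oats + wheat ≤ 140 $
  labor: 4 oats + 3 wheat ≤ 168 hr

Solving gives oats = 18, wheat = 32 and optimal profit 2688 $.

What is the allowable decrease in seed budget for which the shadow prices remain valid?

84

Binding constraints: seed budget, labor. The basis is B = [[6,1],[4,3]] with det 14.
Per unit decrease in seed budget, x* moves by d = (-0.2143, 0.2857).
The basis stays optimal until oats reaches 0; allowable decrease = 84 $.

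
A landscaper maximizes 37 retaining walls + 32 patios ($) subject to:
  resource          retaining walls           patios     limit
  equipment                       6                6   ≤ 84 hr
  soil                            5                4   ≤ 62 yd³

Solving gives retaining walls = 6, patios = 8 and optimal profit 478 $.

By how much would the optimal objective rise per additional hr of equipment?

2

Both equipment and soil are binding at x*.
Dual feasibility on the basic columns requires 6·y_equipment + 5·y_soil = 37, 6·y_equipment + 4·y_soil = 32.
This yields shadow prices y_equipment = 2, y_soil = 5.
Shadow price of equipment = 2.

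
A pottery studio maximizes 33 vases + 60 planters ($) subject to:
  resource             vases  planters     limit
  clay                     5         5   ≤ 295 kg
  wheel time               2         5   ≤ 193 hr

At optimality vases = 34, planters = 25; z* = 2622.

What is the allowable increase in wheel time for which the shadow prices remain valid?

Binding constraints: clay, wheel time. The basis is B = [[5,5],[2,5]] with det 15.
Per unit increase in wheel time, x* moves by d = (-0.3333, 0.3333).
The basis stays optimal until vases reaches 0; allowable increase = 102 hr.

102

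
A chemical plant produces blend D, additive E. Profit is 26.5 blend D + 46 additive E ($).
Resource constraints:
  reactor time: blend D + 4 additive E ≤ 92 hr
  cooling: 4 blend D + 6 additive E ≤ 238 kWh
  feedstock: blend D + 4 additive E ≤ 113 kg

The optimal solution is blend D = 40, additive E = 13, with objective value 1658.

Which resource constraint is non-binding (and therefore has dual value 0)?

reactor time: 92/92 (binding)
cooling: 238/238 (binding)
feedstock: 92/113 (slack 21)
By complementary slackness, a constraint with positive slack has shadow price 0 → feedstock.

feedstock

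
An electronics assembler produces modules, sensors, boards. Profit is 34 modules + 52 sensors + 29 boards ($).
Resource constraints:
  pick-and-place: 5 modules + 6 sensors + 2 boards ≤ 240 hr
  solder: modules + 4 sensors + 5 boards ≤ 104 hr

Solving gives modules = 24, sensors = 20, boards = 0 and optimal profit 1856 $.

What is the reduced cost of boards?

-3

Check each constraint at x*: pick-and-place 240/240 (tight); solder 104/104 (tight).
From A_Bᵀ y = c: 5·y_pick-and-place + 1·y_solder = 34; 6·y_pick-and-place + 4·y_solder = 52.
Solving: y_pick-and-place = 6, y_solder = 4.
Reduced cost of boards: c₃ − yᵀa₃ = 29 − (6·2 + 4·5) = 29 − 32 = -3.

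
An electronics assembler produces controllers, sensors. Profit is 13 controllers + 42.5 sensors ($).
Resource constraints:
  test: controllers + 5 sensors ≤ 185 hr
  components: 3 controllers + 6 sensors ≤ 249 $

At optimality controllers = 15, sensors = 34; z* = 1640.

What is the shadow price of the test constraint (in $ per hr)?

At the optimum: test uses 185 of 185 (binding); components uses 249 of 249 (binding).
The binding rows give the dual system: 1·y_test + 3·y_components = 13 and 5·y_test + 6·y_components = 42.5.
This yields shadow prices y_test = 5.5, y_components = 2.5.
Shadow price of test = 5.5.

5.5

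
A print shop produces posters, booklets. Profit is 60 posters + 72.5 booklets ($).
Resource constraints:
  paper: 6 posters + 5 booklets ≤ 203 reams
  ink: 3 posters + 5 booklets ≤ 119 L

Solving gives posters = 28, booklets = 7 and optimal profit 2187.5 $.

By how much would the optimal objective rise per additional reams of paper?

5.5

Check each constraint at x*: paper 203/203 (tight); ink 119/119 (tight).
From A_Bᵀ y = c: 6·y_paper + 3·y_ink = 60; 5·y_paper + 5·y_ink = 72.5.
This yields shadow prices y_paper = 5.5, y_ink = 9.
Shadow price of paper = 5.5.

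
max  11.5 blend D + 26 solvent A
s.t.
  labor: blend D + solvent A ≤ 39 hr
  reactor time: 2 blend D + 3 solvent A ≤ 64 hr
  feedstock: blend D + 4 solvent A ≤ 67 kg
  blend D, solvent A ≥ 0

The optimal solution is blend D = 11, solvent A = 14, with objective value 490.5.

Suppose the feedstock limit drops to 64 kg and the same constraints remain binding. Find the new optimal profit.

Binding: reactor time and feedstock. Non-binding: labor (14 unused).
By complementary slackness, y = 0 for the non-binding constraint.
The binding rows give the dual system: 2·y_reactor time + 1·y_feedstock = 11.5 and 3·y_reactor time + 4·y_feedstock = 26.
This yields shadow prices y_reactor time = 4, y_feedstock = 3.5.
Δz = y_feedstock·Δb = 3.5 × (-3) = -10.5, so new z* = 490.5 − 10.5 = 480.

480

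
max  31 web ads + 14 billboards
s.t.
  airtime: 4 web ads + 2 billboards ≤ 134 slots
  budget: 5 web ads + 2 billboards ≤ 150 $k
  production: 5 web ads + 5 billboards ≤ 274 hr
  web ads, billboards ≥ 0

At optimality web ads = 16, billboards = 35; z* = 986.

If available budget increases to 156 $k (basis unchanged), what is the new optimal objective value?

Binding: airtime and budget. Non-binding: production (19 unused).
Slack constraints have shadow price 0 (complementary slackness).
Dual feasibility on the basic columns requires 4·y_airtime + 5·y_budget = 31, 2·y_airtime + 2·y_budget = 14.
Solving: y_airtime = 4, y_budget = 3.
Δz = y_budget·Δb = 3 × (6) = 18, so new z* = 986 + 18 = 1004.

1004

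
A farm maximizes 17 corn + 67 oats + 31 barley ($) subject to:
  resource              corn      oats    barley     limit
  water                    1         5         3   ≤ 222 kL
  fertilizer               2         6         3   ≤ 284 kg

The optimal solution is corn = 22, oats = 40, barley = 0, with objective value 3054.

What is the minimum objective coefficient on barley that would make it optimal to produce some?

At the optimum: water uses 222 of 222 (binding); fertilizer uses 284 of 284 (binding).
Dual feasibility on the basic columns requires 1·y_water + 2·y_fertilizer = 17, 5·y_water + 6·y_fertilizer = 67.
This yields shadow prices y_water = 8, y_fertilizer = 4.5.
barley enters the basis when its profit ≥ yᵀa₃ = 8·3 + 4.5·3 = 37.5.

37.5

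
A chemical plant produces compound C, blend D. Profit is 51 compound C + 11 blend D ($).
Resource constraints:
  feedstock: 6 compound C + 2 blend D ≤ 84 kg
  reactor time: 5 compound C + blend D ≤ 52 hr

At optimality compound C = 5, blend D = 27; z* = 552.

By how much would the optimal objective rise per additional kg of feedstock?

Check each constraint at x*: feedstock 84/84 (tight); reactor time 52/52 (tight).
Dual feasibility on the basic columns requires 6·y_feedstock + 5·y_reactor time = 51, 2·y_feedstock + 1·y_reactor time = 11.
This yields shadow prices y_feedstock = 1, y_reactor time = 9.
Shadow price of feedstock = 1.

1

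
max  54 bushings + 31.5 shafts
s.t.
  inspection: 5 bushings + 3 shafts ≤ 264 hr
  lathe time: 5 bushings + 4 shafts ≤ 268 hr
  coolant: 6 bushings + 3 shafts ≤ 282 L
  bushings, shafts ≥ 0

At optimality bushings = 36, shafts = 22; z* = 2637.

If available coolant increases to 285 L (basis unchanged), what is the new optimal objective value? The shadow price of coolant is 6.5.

2656.5

Δb = 3, so new z* = 2637 + (6.5)·(3) = 2637 + 19.5 = 2656.5.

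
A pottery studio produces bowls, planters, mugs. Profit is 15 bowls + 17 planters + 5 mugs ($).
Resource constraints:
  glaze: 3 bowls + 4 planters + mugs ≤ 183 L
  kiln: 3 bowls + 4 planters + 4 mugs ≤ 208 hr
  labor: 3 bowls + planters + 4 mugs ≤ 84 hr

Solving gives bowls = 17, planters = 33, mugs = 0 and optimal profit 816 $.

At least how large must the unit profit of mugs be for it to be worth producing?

At the optimum: glaze uses 183 of 183 (binding); kiln uses 183 of 208 (slack = 25); labor uses 84 of 84 (binding).
Slack constraints have shadow price 0 (complementary slackness).
The binding rows give the dual system: 3·y_glaze + 3·y_labor = 15 and 4·y_glaze + 1·y_labor = 17.
→ y_glaze = 4 and y_labor = 1.
mugs enters the basis when its profit ≥ yᵀa₃ = 4·1 + 1·4 = 8.

8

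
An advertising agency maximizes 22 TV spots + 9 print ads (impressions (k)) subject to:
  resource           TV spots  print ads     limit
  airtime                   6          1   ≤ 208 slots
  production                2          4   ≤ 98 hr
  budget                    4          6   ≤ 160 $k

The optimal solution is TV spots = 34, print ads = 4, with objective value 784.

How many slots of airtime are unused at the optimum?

airtime used = 6·34 + 1·4 = 208; slack = 208 − 208 = 0.

0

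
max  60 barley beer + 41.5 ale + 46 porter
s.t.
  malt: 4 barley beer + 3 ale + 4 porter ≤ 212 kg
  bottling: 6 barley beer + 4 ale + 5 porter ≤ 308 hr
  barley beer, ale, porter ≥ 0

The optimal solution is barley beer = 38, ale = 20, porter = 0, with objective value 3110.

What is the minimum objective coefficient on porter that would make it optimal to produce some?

53

Both malt and bottling are binding at x*.
Dual feasibility on the basic columns requires 4·y_malt + 6·y_bottling = 60, 3·y_malt + 4·y_bottling = 41.5.
Solving: y_malt = 4.5, y_bottling = 7.
porter enters the basis when its profit ≥ yᵀa₃ = 4.5·4 + 7·5 = 53.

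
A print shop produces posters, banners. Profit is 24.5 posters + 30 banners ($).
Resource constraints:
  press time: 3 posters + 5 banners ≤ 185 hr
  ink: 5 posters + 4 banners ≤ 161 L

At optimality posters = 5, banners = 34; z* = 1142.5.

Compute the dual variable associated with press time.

4

Both press time and ink are binding at x*.
The binding rows give the dual system: 3·y_press time + 5·y_ink = 24.5 and 5·y_press time + 4·y_ink = 30.
Solving: y_press time = 4, y_ink = 2.5.
Shadow price of press time = 4.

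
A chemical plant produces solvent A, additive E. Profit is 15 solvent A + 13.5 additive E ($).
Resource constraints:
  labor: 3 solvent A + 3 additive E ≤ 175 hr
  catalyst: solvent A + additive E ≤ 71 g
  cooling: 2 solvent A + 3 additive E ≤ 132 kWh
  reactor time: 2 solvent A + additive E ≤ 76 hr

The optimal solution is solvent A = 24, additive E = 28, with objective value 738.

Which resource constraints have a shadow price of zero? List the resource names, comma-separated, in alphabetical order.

catalyst, labor

labor: 156/175 (slack 19)
catalyst: 52/71 (slack 19)
cooling: 132/132 (binding)
reactor time: 76/76 (binding)
By complementary slackness, a constraint with positive slack has shadow price 0 → catalyst, labor.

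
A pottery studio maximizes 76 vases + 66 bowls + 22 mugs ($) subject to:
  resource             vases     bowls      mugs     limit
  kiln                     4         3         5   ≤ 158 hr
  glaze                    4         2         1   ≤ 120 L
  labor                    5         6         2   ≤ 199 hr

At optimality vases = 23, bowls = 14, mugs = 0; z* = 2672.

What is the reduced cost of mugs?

At the optimum: kiln uses 134 of 158 (slack = 24); glaze uses 120 of 120 (binding); labor uses 199 of 199 (binding).
Since kiln is not tight, its dual is 0.
Dual feasibility on the basic columns requires 4·y_glaze + 5·y_labor = 76, 2·y_glaze + 6·y_labor = 66.
→ y_glaze = 9 and y_labor = 8.
Reduced cost of mugs: c₃ − yᵀa₃ = 22 − (9·1 + 8·2) = 22 − 25 = -3.

-3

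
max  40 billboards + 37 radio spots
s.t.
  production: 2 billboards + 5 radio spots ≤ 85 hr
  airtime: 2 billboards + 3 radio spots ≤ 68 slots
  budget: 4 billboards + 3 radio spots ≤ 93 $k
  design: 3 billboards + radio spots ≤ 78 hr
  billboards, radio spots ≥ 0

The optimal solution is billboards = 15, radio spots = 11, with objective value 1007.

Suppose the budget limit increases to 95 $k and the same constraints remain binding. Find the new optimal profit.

Binding: production and budget. Non-binding: airtime (5 unused), design (22 unused).
Slack constraints have shadow price 0 (complementary slackness).
Dual feasibility on the basic columns requires 2·y_production + 4·y_budget = 40, 5·y_production + 3·y_budget = 37.
This yields shadow prices y_production = 2, y_budget = 9.
Δz = y_budget·Δb = 9 × (2) = 18, so new z* = 1007 + 18 = 1025.

1025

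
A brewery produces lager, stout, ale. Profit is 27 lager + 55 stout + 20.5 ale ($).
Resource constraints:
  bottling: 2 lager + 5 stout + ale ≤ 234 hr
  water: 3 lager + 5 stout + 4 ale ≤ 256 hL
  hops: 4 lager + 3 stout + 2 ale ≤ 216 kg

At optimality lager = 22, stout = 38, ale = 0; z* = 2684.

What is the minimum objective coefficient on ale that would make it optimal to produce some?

26

Binding: bottling and water. Non-binding: hops (14 unused).
Since hops is not tight, its dual is 0.
The binding rows give the dual system: 2·y_bottling + 3·y_water = 27 and 5·y_bottling + 5·y_water = 55.
→ y_bottling = 6 and y_water = 5.
ale enters the basis when its profit ≥ yᵀa₃ = 6·1 + 5·4 = 26.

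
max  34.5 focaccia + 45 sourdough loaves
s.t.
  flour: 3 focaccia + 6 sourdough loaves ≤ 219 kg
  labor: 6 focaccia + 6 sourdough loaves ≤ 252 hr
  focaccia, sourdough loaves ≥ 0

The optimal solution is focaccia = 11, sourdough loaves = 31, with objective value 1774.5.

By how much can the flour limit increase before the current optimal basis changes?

Binding constraints: flour, labor. The basis is B = [[3,6],[6,6]] with det -18.
Per unit increase in flour, x* moves by d = (-0.3333, 0.3333).
The basis stays optimal until focaccia reaches 0; allowable increase = 33 kg.

33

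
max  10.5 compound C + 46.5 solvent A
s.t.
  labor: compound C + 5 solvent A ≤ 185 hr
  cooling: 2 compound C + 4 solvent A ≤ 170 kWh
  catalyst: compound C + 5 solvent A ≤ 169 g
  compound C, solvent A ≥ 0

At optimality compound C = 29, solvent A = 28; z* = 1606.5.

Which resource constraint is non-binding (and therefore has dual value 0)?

labor: 169/185 (slack 16)
cooling: 170/170 (binding)
catalyst: 169/169 (binding)
By complementary slackness, a constraint with positive slack has shadow price 0 → labor.

labor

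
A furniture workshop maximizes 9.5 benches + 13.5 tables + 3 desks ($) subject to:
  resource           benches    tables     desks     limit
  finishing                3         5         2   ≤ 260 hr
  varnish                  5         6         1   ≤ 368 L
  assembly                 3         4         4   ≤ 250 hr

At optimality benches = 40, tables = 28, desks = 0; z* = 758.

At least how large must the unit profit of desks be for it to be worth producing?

Binding: finishing and varnish. Non-binding: assembly (18 unused).
Since assembly is not tight, its dual is 0.
The binding rows give the dual system: 3·y_finishing + 5·y_varnish = 9.5 and 5·y_finishing + 6·y_varnish = 13.5.
This yields shadow prices y_finishing = 1.5, y_varnish = 1.
desks enters the basis when its profit ≥ yᵀa₃ = 1.5·2 + 1·1 = 4.

4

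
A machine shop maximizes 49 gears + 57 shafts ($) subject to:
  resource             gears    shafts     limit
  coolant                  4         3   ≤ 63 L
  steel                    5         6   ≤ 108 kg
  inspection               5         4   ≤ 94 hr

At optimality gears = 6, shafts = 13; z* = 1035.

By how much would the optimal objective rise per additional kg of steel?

9

Check each constraint at x*: coolant 63/63 (tight); steel 108/108 (tight); inspection 82/94 (slack 12).
Slack constraints have shadow price 0 (complementary slackness).
From A_Bᵀ y = c: 4·y_coolant + 5·y_steel = 49; 3·y_coolant + 6·y_steel = 57.
Solving: y_coolant = 1, y_steel = 9.
Shadow price of steel = 9.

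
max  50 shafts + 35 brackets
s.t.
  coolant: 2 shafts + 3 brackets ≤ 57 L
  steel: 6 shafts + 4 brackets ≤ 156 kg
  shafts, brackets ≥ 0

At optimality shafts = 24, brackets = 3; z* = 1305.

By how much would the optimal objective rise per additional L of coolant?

1

At the optimum: coolant uses 57 of 57 (binding); steel uses 156 of 156 (binding).
Dual feasibility on the basic columns requires 2·y_coolant + 6·y_steel = 50, 3·y_coolant + 4·y_steel = 35.
Solving: y_coolant = 1, y_steel = 8.
Shadow price of coolant = 1.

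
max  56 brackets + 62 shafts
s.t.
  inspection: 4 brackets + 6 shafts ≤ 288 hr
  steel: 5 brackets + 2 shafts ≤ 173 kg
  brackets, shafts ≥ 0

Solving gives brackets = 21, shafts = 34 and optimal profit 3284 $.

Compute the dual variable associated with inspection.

Both inspection and steel are binding at x*.
Dual feasibility on the basic columns requires 4·y_inspection + 5·y_steel = 56, 6·y_inspection + 2·y_steel = 62.
→ y_inspection = 9 and y_steel = 4.
Shadow price of inspection = 9.

9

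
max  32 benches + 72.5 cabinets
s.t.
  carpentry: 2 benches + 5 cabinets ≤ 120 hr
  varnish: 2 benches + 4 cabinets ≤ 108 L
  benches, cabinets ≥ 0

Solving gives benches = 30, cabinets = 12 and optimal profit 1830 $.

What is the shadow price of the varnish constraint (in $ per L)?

At the optimum: carpentry uses 120 of 120 (binding); varnish uses 108 of 108 (binding).
From A_Bᵀ y = c: 2·y_carpentry + 2·y_varnish = 32; 5·y_carpentry + 4·y_varnish = 72.5.
This yields shadow prices y_carpentry = 8.5, y_varnish = 7.5.
Shadow price of varnish = 7.5.

7.5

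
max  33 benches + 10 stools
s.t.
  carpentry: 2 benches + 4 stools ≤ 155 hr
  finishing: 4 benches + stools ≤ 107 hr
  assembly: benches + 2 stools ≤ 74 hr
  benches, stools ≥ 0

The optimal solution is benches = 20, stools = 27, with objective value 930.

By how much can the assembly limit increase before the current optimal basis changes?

Binding constraints: finishing, assembly. The basis is B = [[4,1],[1,2]] with det 7.
Per unit increase in assembly, x* moves by d = (-0.1429, 0.5714).
The basis stays optimal until carpentry becomes binding; allowable increase = 3.5 hr.

3.5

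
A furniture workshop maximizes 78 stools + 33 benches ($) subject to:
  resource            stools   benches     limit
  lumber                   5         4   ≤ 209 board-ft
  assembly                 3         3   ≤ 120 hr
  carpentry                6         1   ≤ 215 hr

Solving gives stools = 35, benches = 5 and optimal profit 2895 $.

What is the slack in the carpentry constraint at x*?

carpentry used = 6·35 + 1·5 = 215; slack = 215 − 215 = 0.

0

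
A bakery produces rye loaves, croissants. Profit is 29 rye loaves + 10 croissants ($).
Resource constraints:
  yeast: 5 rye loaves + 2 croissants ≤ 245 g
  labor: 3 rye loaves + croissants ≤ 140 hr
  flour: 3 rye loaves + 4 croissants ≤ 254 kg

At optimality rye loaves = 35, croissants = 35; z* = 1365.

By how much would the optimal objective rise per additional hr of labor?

8

At the optimum: yeast uses 245 of 245 (binding); labor uses 140 of 140 (binding); flour uses 245 of 254 (slack = 9).
Since flour is not tight, its dual is 0.
Dual feasibility on the basic columns requires 5·y_yeast + 3·y_labor = 29, 2·y_yeast + 1·y_labor = 10.
This yields shadow prices y_yeast = 1, y_labor = 8.
Shadow price of labor = 8.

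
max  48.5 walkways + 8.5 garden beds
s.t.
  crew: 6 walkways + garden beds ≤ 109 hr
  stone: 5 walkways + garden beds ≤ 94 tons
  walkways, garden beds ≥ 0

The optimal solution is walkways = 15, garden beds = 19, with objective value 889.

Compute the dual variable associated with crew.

6

Check each constraint at x*: crew 109/109 (tight); stone 94/94 (tight).
The binding rows give the dual system: 6·y_crew + 5·y_stone = 48.5 and 1·y_crew + 1·y_stone = 8.5.
→ y_crew = 6 and y_stone = 2.5.
Shadow price of crew = 6.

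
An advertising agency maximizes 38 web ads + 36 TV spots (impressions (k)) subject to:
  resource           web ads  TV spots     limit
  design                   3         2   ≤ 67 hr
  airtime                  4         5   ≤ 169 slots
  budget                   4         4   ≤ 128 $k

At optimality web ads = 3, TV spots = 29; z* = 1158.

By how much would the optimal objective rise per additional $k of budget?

8

At the optimum: design uses 67 of 67 (binding); airtime uses 157 of 169 (slack = 12); budget uses 128 of 128 (binding).
By complementary slackness, y = 0 for the non-binding constraint.
From A_Bᵀ y = c: 3·y_design + 4·y_budget = 38; 2·y_design + 4·y_budget = 36.
Solving: y_design = 2, y_budget = 8.
Shadow price of budget = 8.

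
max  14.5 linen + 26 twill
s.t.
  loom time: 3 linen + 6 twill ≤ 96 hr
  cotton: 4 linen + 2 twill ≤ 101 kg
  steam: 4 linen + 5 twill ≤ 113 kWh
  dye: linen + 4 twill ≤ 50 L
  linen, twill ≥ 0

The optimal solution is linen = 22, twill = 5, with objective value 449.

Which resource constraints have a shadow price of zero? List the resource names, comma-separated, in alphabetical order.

cotton, dye

loom time: 96/96 (binding)
cotton: 98/101 (slack 3)
steam: 113/113 (binding)
dye: 42/50 (slack 8)
By complementary slackness, a constraint with positive slack has shadow price 0 → cotton, dye.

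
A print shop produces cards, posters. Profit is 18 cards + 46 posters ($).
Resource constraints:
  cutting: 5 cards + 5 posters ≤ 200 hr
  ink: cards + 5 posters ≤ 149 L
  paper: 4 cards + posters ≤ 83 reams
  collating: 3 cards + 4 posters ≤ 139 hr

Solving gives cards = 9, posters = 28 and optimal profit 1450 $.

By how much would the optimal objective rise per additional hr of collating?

At the optimum: cutting uses 185 of 200 (slack = 15); ink uses 149 of 149 (binding); paper uses 64 of 83 (slack = 19); collating uses 139 of 139 (binding).
By complementary slackness, y = 0 for the non-binding constraints.
Dual feasibility on the basic columns requires 1·y_ink + 3·y_collating = 18, 5·y_ink + 4·y_collating = 46.
→ y_ink = 6 and y_collating = 4.
Shadow price of collating = 4.

4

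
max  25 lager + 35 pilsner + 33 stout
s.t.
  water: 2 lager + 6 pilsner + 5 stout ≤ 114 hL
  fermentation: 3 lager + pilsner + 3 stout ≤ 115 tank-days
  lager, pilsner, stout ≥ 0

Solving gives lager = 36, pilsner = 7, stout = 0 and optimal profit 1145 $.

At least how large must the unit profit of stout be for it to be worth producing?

At the optimum: water uses 114 of 114 (binding); fermentation uses 115 of 115 (binding).
Dual feasibility on the basic columns requires 2·y_water + 3·y_fermentation = 25, 6·y_water + 1·y_fermentation = 35.
Solving: y_water = 5, y_fermentation = 5.
stout enters the basis when its profit ≥ yᵀa₃ = 5·5 + 5·3 = 40.

40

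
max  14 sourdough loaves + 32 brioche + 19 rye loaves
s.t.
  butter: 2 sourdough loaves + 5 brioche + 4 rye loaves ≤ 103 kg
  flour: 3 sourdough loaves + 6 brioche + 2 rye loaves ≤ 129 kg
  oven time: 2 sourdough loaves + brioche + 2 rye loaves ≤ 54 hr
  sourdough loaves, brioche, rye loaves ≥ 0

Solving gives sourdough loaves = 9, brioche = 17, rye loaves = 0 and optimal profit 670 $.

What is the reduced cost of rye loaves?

Check each constraint at x*: butter 103/103 (tight); flour 129/129 (tight); oven time 35/54 (slack 19).
Slack constraints have shadow price 0 (complementary slackness).
From A_Bᵀ y = c: 2·y_butter + 3·y_flour = 14; 5·y_butter + 6·y_flour = 32.
Solving: y_butter = 4, y_flour = 2.
Reduced cost of rye loaves: c₃ − yᵀa₃ = 19 − (4·4 + 2·2) = 19 − 20 = -1.

-1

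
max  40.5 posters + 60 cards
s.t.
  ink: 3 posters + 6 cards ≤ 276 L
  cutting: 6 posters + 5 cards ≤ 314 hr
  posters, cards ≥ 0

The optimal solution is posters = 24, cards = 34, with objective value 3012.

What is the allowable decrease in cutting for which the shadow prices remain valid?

Binding constraints: ink, cutting. The basis is B = [[3,6],[6,5]] with det -21.
Per unit decrease in cutting, x* moves by d = (-0.2857, 0.1429).
The basis stays optimal until posters reaches 0; allowable decrease = 84 hr.

84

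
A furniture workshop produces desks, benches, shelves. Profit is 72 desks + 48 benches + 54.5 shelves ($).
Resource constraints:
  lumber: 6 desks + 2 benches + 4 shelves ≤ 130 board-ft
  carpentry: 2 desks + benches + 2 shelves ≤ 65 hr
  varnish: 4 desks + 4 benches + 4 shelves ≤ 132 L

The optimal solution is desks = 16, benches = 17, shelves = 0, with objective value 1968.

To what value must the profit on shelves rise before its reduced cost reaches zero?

Binding: lumber and varnish. Non-binding: carpentry (16 unused).
Since carpentry is not tight, its dual is 0.
From A_Bᵀ y = c: 6·y_lumber + 4·y_varnish = 72; 2·y_lumber + 4·y_varnish = 48.
This yields shadow prices y_lumber = 6, y_varnish = 9.
shelves enters the basis when its profit ≥ yᵀa₃ = 6·4 + 9·4 = 60.

60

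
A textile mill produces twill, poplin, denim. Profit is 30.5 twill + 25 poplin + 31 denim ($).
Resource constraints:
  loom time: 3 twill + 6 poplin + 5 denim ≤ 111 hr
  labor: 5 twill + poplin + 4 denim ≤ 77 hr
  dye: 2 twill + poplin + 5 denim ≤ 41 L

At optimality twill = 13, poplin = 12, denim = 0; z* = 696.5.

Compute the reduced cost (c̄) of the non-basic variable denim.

At the optimum: loom time uses 111 of 111 (binding); labor uses 77 of 77 (binding); dye uses 38 of 41 (slack = 3).
Since dye is not tight, its dual is 0.
The binding rows give the dual system: 3·y_loom time + 5·y_labor = 30.5 and 6·y_loom time + 1·y_labor = 25.
This yields shadow prices y_loom time = 3.5, y_labor = 4.
Reduced cost of denim: c₃ − yᵀa₃ = 31 − (3.5·5 + 4·4) = 31 − 33.5 = -2.5.

-2.5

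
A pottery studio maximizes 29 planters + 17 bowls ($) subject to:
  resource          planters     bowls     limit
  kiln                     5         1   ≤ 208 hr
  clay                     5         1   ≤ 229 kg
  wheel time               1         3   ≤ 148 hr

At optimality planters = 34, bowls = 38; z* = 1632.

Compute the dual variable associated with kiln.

Binding: kiln and wheel time. Non-binding: clay (21 unused).
By complementary slackness, y = 0 for the non-binding constraint.
Dual feasibility on the basic columns requires 5·y_kiln + 1·y_wheel time = 29, 1·y_kiln + 3·y_wheel time = 17.
→ y_kiln = 5 and y_wheel time = 4.
Shadow price of kiln = 5.

5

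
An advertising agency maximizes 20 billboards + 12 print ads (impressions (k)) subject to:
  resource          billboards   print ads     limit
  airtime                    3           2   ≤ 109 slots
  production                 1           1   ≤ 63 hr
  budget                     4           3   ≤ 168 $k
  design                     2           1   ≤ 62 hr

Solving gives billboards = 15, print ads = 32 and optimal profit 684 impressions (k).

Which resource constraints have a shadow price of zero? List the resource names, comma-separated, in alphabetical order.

airtime: 109/109 (binding)
production: 47/63 (slack 16)
budget: 156/168 (slack 12)
design: 62/62 (binding)
By complementary slackness, a constraint with positive slack has shadow price 0 → budget, production.

budget, production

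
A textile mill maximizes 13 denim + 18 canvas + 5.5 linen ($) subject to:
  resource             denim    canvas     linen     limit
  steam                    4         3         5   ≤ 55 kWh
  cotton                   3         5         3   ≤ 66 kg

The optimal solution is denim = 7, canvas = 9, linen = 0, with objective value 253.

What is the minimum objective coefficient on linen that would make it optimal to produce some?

14

Both steam and cotton are binding at x*.
From A_Bᵀ y = c: 4·y_steam + 3·y_cotton = 13; 3·y_steam + 5·y_cotton = 18.
Solving: y_steam = 1, y_cotton = 3.
linen enters the basis when its profit ≥ yᵀa₃ = 1·5 + 3·3 = 14.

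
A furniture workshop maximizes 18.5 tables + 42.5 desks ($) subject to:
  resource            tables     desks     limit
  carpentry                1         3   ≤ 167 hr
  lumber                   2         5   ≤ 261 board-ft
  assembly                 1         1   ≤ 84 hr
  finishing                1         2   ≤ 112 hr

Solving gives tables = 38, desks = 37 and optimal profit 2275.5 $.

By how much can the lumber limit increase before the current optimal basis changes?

18

Binding constraints: lumber, finishing. The basis is B = [[2,5],[1,2]] with det -1.
Per unit increase in lumber, x* moves by d = (-2, 1).
The basis stays optimal until carpentry becomes binding; allowable increase = 18 board-ft.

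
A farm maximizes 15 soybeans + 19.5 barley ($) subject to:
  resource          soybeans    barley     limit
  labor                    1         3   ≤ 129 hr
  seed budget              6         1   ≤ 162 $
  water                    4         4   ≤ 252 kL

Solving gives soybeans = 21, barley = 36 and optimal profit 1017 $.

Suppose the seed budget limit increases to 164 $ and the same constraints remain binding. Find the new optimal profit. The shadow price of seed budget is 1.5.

Δb = 2, so new z* = 1017 + (1.5)·(2) = 1017 + 3 = 1020.

1020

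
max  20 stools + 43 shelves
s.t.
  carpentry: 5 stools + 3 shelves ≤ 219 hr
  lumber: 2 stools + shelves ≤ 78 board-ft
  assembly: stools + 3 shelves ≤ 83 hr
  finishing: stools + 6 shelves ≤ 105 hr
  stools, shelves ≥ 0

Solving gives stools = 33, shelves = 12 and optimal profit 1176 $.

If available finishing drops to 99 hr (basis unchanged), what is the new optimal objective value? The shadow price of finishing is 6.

1140

Δb = -6, so new z* = 1176 + (6)·(-6) = 1176 − 36 = 1140.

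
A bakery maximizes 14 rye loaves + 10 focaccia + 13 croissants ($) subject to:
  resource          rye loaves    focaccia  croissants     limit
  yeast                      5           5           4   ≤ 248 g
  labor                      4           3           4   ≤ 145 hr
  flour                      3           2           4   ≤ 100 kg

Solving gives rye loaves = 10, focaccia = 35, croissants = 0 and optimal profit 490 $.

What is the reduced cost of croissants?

Check each constraint at x*: yeast 225/248 (slack 23); labor 145/145 (tight); flour 100/100 (tight).
Since yeast is not tight, its dual is 0.
The binding rows give the dual system: 4·y_labor + 3·y_flour = 14 and 3·y_labor + 2·y_flour = 10.
→ y_labor = 2 and y_flour = 2.
Reduced cost of croissants: c₃ − yᵀa₃ = 13 − (2·4 + 2·4) = 13 − 16 = -3.

-3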